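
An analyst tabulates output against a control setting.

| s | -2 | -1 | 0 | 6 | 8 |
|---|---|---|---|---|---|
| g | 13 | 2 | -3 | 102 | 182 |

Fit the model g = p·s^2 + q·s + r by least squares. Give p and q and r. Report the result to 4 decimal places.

The normal equations are: 5409·p + 719·q + 105·r = 15374;  719·p + 105·q + 11·r = 2040;  105·p + 11·q + 5·r = 296.
Solving the 3×3 system (Gaussian elimination) gives p = 38895/12962, q = -6059/6481, r = -22785/12962.

p = 3.0007, q = -0.9349, r = -1.7578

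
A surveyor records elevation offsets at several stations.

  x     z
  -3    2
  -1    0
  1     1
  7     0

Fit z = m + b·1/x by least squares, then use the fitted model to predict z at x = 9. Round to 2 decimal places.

With design matrix M, MᵀM = [[4, -4/21]; [-4/21, 940/441]] and Mᵀz = [3, 1/3]ᵀ.
Δ = 4·(940/441) − (-4/21)² = 416/49.
m = (3·(940/441) − (-4/21)·(1/3))/(416/49) = 89/117; b = (4·(1/3) − (-4/21)·3)/(416/49) = 35/156.
At x = 9: ẑ = (89/117)·(1) + (35/156)·(1/9) = 1103/1404.

ẑ = 0.79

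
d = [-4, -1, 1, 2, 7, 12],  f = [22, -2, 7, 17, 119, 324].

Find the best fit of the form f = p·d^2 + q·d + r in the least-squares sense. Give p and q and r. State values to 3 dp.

p = 1.991, q = 2.981, r = 1.381

Normal-equation sums: Σd^2·d^2 = 23411, Σd^2·d = 2015, Σd^2 = 215, Σd·d = 215, Σd = 17, Σ1 = 6.
Moment sums: Σd^2·f = 52912, Σd·f = 4676, Σf = 487.
Inverting the 3×3 Gram matrix, [p, q, r]ᵀ = [549533/276024, 822793/276024, 63517/46004]ᵀ.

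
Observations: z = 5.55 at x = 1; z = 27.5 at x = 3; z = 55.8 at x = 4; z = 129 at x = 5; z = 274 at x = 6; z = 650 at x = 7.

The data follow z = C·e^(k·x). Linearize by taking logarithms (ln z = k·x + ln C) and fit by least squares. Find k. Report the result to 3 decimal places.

k = 0.788

With ln zᵢ as the transformed response and xᵢ as the regressor:
AᵀA = [[136.0000, 26.0000]; [26.0000, 6]], rhs = [131.0601, 25.9997]ᵀ  (here Σx = 26.0000, Σ(x)² = 136.0000, Σln z = 25.9997, Σx·ln z = 131.0601).
Solving (det = 140.0000): k = 0.78835, ln C = 0.91709.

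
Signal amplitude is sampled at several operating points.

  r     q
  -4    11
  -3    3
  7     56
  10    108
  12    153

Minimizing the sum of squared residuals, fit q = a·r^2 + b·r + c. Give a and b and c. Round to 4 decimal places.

a = 0.9599, b = 1.2713, c = -0.4425

AᵀA·[a, b, c]ᵀ = Aᵀq reads: 33474·a + 2980·b + 318·c = 35779;  2980·a + 318·b + 22·c = 3255;  318·a + 22·b + 5·c = 331.
Solving the 3×3 system (Gaussian elimination) gives a = 1036185/1079486, b = 1372343/1079486, c = -238851/539743.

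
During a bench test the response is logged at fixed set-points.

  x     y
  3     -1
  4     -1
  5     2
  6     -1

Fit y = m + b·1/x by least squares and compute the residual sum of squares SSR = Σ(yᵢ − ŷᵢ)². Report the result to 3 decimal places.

Normal-equation sums: Σ1 = 4, Σ1/x = 19/20, Σ1/x·1/x = 869/3600.
Moment sums: Σy = -1, Σ1/x·y = -7/20.
So MᵀM·[m, b]ᵀ = Mᵀy: [[4, 19/20]; [19/20, 869/3600]]·[m, b]ᵀ = [-1, -7/20]ᵀ.
Eliminating b: (869/3600)·(row 1) − (19/20)·(row 2) gives (227/3600)·m = (869/3600)·(-1) − (19/20)·(-7/20) = 41/450, so m = 328/227.
Then b = ((-7/20) − (19/20)·(328/227))/(869/3600) = -1620/227.
Residuals: -15/227, -150/227, 450/227, -285/227; SSR = 1350/227.

SSR = 5.947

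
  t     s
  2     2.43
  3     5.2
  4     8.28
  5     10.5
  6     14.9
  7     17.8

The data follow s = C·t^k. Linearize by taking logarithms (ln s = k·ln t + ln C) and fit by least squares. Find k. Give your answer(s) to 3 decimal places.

Let Y = ln s. Fitting Y = k·ln t + ln C by least squares:
AᵀA = [[13.1965, 8.5252]; [8.5252, 6]], rhs = [19.5843, 12.5823]ᵀ  (here Σln t = 8.5252, Σ(ln t)² = 13.1965, Σln s = 12.5823, Σln t·ln s = 19.5843).
Slope k = (n·Σln t·ln s − Σln t·Σln s)/(n·Σ(ln t)² − (Σln t)²) = (6·19.5843 − 8.5252·12.5823)/6.5005 = 1.57521; ln C = (Σln s − k·Σln t)/n = -0.14110.

k = 1.575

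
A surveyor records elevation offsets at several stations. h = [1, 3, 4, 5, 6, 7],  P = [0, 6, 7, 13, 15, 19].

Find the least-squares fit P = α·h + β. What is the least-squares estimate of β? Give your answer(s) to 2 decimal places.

The normal equations are: 136·α + 26·β = 334;  26·α + 6·β = 60.
Δ = 136·6 − 26² = 140.
α = (334·6 − 26·60)/140 = 111/35; β = (136·60 − 26·334)/140 = -131/35.

β = -3.74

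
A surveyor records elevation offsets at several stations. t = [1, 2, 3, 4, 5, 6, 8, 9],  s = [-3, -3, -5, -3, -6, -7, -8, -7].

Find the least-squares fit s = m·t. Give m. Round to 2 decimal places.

m = -1.00

The normal equations are: 236·m = -235.
(Σt·t = 236, Σt·s = -235.)
Hence m = -235 / 236 ≈ -0.995763.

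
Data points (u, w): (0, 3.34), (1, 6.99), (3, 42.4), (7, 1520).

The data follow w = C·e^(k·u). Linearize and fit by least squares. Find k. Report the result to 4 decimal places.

With ln wᵢ as the transformed response and uᵢ as the regressor:
Σu = 11.0000, Σ(u)² = 59.0000, Σln w = 14.2241, Σu·ln w = 64.4712.
Equations: 59.0000·k + 11.0000·ln C = 64.4712;  11.0000·k + 4·ln C = 14.2241.
Solving (det = 115.0000): k = 0.88191, ln C = 1.13075.

k = 0.8819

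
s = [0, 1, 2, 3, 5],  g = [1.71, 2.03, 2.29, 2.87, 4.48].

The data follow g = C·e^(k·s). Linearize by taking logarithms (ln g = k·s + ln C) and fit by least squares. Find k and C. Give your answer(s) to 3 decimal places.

k = 0.192, C = 1.652

Let Y = ln g. Fitting Y = k·s + ln C by least squares:
XᵀX = [[39.0000, 11.0000]; [11.0000, 5]], rhs = [13.0262, 4.6270]ᵀ  (here Σs = 11.0000, Σ(s)² = 39.0000, Σln g = 4.6270, Σs·ln g = 13.0262).
Slope k = (n·Σs·ln g − Σs·Σln g)/(n·Σ(s)² − (Σs)²) = (5·13.0262 − 11.0000·4.6270)/74.0000 = 0.19235; ln C = (Σln g − k·Σs)/n = 0.50224, so C = exp(0.50224) = 1.65241.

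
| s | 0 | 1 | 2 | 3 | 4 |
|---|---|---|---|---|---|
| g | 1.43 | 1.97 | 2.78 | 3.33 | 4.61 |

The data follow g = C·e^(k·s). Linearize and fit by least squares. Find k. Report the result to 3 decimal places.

Linearized form: ln g = k·s + ln C. From the 5 transformed points,
Σs = 10.0000, Σ(s)² = 30.0000, Σln g = 4.7894, Σs·ln g = 12.4448.
Equations: 30.0000·k + 10.0000·ln C = 12.4448;  10.0000·k + 5·ln C = 4.7894.
Slope k = (n·Σs·ln g − Σs·Σln g)/(n·Σ(s)² − (Σs)²) = (5·12.4448 − 10.0000·4.7894)/50.0000 = 0.28660; ln C = (Σln g − k·Σs)/n = 0.38466.

k = 0.287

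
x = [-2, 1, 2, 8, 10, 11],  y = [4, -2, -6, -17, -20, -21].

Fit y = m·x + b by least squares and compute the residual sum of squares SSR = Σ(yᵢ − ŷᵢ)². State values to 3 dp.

Sums needed: Σx·x = 294, Σx = 30, Σ1 = 6.
For Mᵀy: Σx·y = -589, Σy = -62.
Eliminating b: 6·(row 1) − 30·(row 2) gives 864·m = 6·(-589) − 30·(-62) = -1674, so m = -31/16.
Then b = ((-62) − 30·(-31/16))/6 = -31/48.
Residuals: 37/48, 7/12, -71/48, -41/48, 1/48, 23/24; SSR = 229/48.

SSR = 4.771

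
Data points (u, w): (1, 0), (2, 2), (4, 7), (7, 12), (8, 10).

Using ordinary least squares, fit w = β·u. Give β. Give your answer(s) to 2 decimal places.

Normal-equation sums: Σu·u = 134.
For Aᵀw: Σu·w = 196.
β = 196/134 = 1.46269.

β = 1.46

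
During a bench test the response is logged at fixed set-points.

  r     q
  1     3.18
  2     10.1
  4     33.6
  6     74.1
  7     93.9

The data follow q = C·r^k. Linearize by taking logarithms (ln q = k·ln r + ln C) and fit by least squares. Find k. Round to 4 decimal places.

Linearized form: ln q = k·ln r + ln C. From the 5 transformed points,
XᵀX = [[9.3992, 5.8171]; [5.8171, 5]], rhs = [23.0281, 15.8316]ᵀ  (here Σln r = 5.8171, Σ(ln r)² = 9.3992, Σln q = 15.8316, Σln r·ln q = 23.0281).
Δ = 9.3992·5 − (5.8171)² = 13.1574; k = (23.0281·5 − 5.8171·15.8316)/13.1574 = 1.75161, ln C = (9.3992·15.8316 − 5.8171·23.0281)/13.1574 = 1.12846.

k = 1.7516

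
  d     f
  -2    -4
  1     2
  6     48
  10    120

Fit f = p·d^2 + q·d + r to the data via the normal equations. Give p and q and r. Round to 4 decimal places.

With design matrix X, XᵀX = [[11313, 1209, 141]; [1209, 141, 15]; [141, 15, 4]] and Xᵀf = [13714, 1498, 166]ᵀ.
Inverting the 3×3 Gram matrix, [p, q, r]ᵀ = [5899/6234, 17051/6234, -2195/1039]ᵀ.

p = 0.9463, q = 2.7352, r = -2.1126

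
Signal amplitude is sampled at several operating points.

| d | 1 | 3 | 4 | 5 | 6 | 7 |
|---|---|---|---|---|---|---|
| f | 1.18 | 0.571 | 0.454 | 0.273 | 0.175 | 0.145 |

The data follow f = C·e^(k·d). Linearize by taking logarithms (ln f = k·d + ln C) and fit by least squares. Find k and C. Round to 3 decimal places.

Let Y = ln f. Fitting Y = k·d + ln C by least squares:
AᵀA = [[136.0000, 26.0000]; [26.0000, 6]], rhs = [-35.1406, -6.1568]ᵀ  (here Σd = 26.0000, Σ(d)² = 136.0000, Σln f = -6.1568, Σd·ln f = -35.1406).
Δ = 136.0000·6 − (26.0000)² = 140.0000; k = (-35.1406·6 − 26.0000·-6.1568)/140.0000 = -0.36262, ln C = (136.0000·-6.1568 − 26.0000·-35.1406)/140.0000 = 0.54524, so C = exp(0.54524) = 1.72501.

k = -0.363, C = 1.725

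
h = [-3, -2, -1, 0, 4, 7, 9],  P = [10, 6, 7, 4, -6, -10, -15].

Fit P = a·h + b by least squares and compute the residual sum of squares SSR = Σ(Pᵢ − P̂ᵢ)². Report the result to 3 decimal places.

XᵀX·[a, b]ᵀ = XᵀP reads: 160·a + 14·b = -278;  14·a + 7·b = -4.
Eliminating b: 7·(row 1) − 14·(row 2) gives 924·a = 7·(-278) − 14·(-4) = -1890, so a = -45/22.
Then b = ((-4) − 14·(-45/22))/7 = 271/77.
Residuals: 53/154, -124/77, 221/154, 37/77, -103/77, 123/154, -17/154; SSR = 573/77.

SSR = 7.442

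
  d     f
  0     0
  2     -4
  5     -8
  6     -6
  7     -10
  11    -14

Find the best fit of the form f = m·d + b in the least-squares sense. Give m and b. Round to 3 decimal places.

MᵀM·[m, b]ᵀ = Mᵀf reads: 235·m + 31·b = -308;  31·m + 6·b = -42.
Determinant 235·6 − 31² = 449.
m = ((-308)·6 − 31·(-42))/449 = -546/449; b = (235·(-42) − 31·(-308))/449 = -322/449.

m = -1.216, b = -0.717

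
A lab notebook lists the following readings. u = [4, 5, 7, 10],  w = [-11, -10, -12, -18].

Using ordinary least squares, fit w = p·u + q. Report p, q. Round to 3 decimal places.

Normal-equation sums: Σu·u = 190, Σu = 26, Σ1 = 4.
And Σu·w = -358, Σw = -51.
Normal equations: [[190, 26]; [26, 4]]·[p, q]ᵀ = [-358, -51]ᵀ.
Determinant 190·4 − 26² = 84.
p = ((-358)·4 − 26·(-51))/84 = -53/42; q = (190·(-51) − 26·(-358))/84 = -191/42.

p = -1.262, q = -4.548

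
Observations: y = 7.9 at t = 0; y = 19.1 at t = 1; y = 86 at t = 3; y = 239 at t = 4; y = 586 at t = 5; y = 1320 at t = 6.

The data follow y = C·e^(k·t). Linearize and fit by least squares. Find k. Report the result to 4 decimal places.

k = 0.8545

Taking logs, ln y = k·t + ln C, so regress ln y on t.
Sums: Σt = 19.0000, Σ(t)² = 87.0000, Σln y = 28.5061, Σt·ln y = 113.1975.
Normal system: [[87.0000, 19.0000]; [19.0000, 6]]·[k, ln C]ᵀ = [113.1975, 28.5061]ᵀ.
Solving (det = 161.0000): k = 0.85447, ln C = 2.04519.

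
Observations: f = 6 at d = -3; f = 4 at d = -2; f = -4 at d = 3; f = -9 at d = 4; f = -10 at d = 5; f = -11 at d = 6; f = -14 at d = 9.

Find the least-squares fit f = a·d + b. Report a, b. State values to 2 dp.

a = -1.77, b = 0.14

Entries of XᵀX: Σd·d = 180, Σd = 22, Σ1 = 7.
For Xᵀf: Σd·f = -316, Σf = -38.
XᵀX·[a, b]ᵀ = Xᵀf becomes [[180, 22]; [22, 7]]·[a, b]ᵀ = [-316, -38]ᵀ.
Δ = 180·7 − 22² = 776.
a = ((-316)·7 − 22·(-38))/776 = -172/97; b = (180·(-38) − 22·(-316))/776 = 14/97.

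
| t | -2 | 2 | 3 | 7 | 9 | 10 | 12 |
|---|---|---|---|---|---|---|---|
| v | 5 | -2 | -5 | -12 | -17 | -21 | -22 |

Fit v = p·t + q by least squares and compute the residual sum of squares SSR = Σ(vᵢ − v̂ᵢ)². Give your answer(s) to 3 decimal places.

Setting ∂/∂p … = 0 gives: 391·p + 41·q = -740;  41·p + 7·q = -74.
(Σt·t = 391, Σt = 41, Σ1 = 7, Σt·v = -740, Σv = -74.)
det = 391·7 − 41² = 1056.
p = ((-740)·7 − 41·(-74))/1056 = -1073/528; q = (391·(-74) − 41·(-740))/1056 = 703/528.
Residuals: -19/48, 129/176, -31/132, 59/66, -1/24, -1061/528, 557/528; SSR = 1769/264.

SSR = 6.701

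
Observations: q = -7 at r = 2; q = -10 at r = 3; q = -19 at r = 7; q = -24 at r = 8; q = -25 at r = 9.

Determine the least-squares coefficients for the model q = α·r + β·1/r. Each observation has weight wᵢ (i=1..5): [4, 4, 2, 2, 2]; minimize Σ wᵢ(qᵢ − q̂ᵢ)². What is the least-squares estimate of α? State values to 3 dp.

α = -2.792

AᵀWA·[α, β]ᵀ = AᵀWq reads: 440·α + 14·β = -1276;  14·α + (195745/127008)·β = -2792/63.
Eliminating β: (195745/127008)·(row 1) − 14·(row 2) gives (7654279/15876)·α = (195745/127008)·(-1276) − 14·(-2792/63) = -42742303/31752, so α = -42742303/15308558.
Then β = ((-2792/63) − 14·(-42742303/15308558))/(195745/127008) = -25968096/7654279.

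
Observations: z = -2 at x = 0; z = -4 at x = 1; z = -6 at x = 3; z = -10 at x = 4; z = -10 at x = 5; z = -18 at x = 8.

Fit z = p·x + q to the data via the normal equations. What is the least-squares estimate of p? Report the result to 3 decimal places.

Setting ∂/∂p … = 0 gives: 115·p + 21·q = -256;  21·p + 6·q = -50.
(Σx·x = 115, Σx = 21, Σ1 = 6, Σx·z = -256, Σz = -50.)
Eliminating q: 6·(row 1) − 21·(row 2) gives 249·p = 6·(-256) − 21·(-50) = -486, so p = -162/83.
Then q = ((-50) − 21·(-162/83))/6 = -374/249.

p = -1.952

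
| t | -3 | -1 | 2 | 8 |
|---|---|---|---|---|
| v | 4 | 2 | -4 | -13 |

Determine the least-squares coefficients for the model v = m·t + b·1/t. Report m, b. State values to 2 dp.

Compute the Gram sums: Σt·t = 78, Σt·1/t = 4, Σ1/t·1/t = 793/576.
And Σt·v = -126, Σ1/t·v = -167/24.
Δ = 78·(793/576) − 4² = 8773/96.
m = ((-126)·(793/576) − 4·(-167/24))/(8773/96) = -451/283; b = (78·(-167/24) − 4·(-126))/(8773/96) = -120/283.

m = -1.59, b = -0.42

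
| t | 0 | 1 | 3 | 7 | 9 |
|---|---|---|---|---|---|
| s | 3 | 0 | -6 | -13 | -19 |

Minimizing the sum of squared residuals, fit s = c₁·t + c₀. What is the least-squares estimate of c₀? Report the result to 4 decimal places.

From the data, Σt·t = 140, Σt = 20, Σ1 = 5.
For Mᵀs: Σt·s = -280, Σs = -35.
det = 140·5 − 20² = 300.
c₁ = ((-280)·5 − 20·(-35))/300 = -7/3; c₀ = (140·(-35) − 20·(-280))/300 = 7/3.

c₀ = 2.3333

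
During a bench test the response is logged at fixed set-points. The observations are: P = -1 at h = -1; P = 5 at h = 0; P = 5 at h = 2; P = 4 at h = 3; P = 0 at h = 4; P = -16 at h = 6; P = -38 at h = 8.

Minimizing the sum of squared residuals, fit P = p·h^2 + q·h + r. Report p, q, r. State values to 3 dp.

Entries of XᵀX: Σh^2·h^2 = 5746, Σh^2·h = 826, Σh^2 = 130, Σh·h = 130, Σh = 22, Σ1 = 7.
For XᵀP: Σh^2·P = -2953, Σh·P = -377, ΣP = -41.
XᵀX·[p, q, r]ᵀ = XᵀP becomes [[5746, 826, 130]; [826, 130, 22]; [130, 22, 7]]·[p, q, r]ᵀ = [-2953, -377, -41]ᵀ.
Inverting the 3×3 Gram matrix, [p, q, r]ᵀ = [-8689/8316, 25691/8316, 7979/2079]ᵀ.

p = -1.045, q = 3.089, r = 3.838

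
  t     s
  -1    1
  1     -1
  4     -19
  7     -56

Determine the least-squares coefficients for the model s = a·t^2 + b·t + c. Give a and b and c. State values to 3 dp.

MᵀM·[a, b, c]ᵀ = Mᵀs reads: 2659·a + 407·b + 67·c = -3048;  407·a + 67·b + 11·c = -470;  67·a + 11·b + 4·c = -75.
(Σt^2·t^2 = 2659, Σt^2·t = 407, Σt^2 = 67, Σt·t = 67, Σt = 11, Σ1 = 4, Σt^2·s = -3048, Σt·s = -470, Σs = -75.)
Row-reducing yields a = -1577/1524, b = -1379/1524, c = 136/127.

a = -1.035, b = -0.905, c = 1.071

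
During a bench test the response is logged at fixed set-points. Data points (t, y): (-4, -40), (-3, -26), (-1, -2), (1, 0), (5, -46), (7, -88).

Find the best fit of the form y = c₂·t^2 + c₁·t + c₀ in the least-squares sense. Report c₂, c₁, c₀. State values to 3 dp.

Sums needed: Σt^2·t^2 = 3365, Σt^2·t = 377, Σt^2 = 101, Σt·t = 101, Σt = 5, Σ1 = 6.
Right-hand side: Σt^2·y = -6338, Σt·y = -606, Σy = -202.
So XᵀX·[c₂, c₁, c₀]ᵀ = Xᵀy: [[3365, 377, 101]; [377, 101, 5]; [101, 5, 6]]·[c₂, c₁, c₀]ᵀ = [-6338, -606, -202]ᵀ.
Row-reducing yields c₂ = -33493/16170, c₁ = 28201/16170, c₀ = -62/245.

c₂ = -2.071, c₁ = 1.744, c₀ = -0.253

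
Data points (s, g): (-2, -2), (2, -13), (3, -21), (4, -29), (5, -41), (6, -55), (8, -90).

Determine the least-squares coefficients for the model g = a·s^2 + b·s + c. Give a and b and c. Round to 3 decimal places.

a = -1.033, b = -2.521, c = -3.182

Entries of XᵀX: Σs^2·s^2 = 6386, Σs^2·s = 944, Σs^2 = 158, Σs·s = 158, Σs = 26, Σ1 = 7.
And Σs^2·g = -9478, Σs·g = -1456, Σg = -251.
Normal equations: [[6386, 944, 158]; [944, 158, 26]; [158, 26, 7]]·[a, b, c]ᵀ = [-9478, -1456, -251]ᵀ.
Solving the 3×3 system (Gaussian elimination) gives a = -786/761, b = -9591/3805, c = -12107/3805.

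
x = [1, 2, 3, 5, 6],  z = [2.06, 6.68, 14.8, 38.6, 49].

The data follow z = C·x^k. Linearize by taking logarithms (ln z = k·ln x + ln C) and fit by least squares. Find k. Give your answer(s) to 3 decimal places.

k = 1.801

Taking logs, ln z = k·ln x + ln C, so regress ln z on ln x.
XᵀX = [[7.4881, 5.1930]; [5.1930, 5]], rhs = [17.1296, 12.8615]ᵀ  (here Σln x = 5.1930, Σ(ln x)² = 7.4881, Σln z = 12.8615, Σln x·ln z = 17.1296).
Slope k = (n·Σln x·ln z − Σln x·Σln z)/(n·Σ(ln x)² − (Σln x)²) = (5·17.1296 − 5.1930·12.8615)/10.4737 = 1.80058; ln C = (Σln z − k·Σln x)/n = 0.70224.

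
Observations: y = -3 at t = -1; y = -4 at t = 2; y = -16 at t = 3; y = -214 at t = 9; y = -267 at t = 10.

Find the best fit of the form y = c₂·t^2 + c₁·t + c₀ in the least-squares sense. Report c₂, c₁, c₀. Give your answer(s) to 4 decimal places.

From the data, Σt^2·t^2 = 16659, Σt^2·t = 1763, Σt^2 = 195, Σt·t = 195, Σt = 23, Σ1 = 5.
And Σt^2·y = -44197, Σt·y = -4649, Σy = -504.
So AᵀA·[c₂, c₁, c₀]ᵀ = Aᵀy: [[16659, 1763, 195]; [1763, 195, 23]; [195, 23, 5]]·[c₂, c₁, c₀]ᵀ = [-44197, -4649, -504]ᵀ.
Solving the 3×3 system (Gaussian elimination) gives c₂ = -213447/72076, c₁ = 189067/72076, c₀ = 47366/18019.

c₂ = -2.9614, c₁ = 2.6232, c₀ = 2.6287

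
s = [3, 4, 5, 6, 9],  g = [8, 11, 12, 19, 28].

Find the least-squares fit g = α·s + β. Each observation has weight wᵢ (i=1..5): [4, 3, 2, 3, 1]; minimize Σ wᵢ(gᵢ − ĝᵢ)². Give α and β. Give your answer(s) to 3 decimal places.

α = 3.414, β = -2.636

With design matrix M, MᵀWM = [[323, 61]; [61, 13]] and MᵀWg = [942, 174]ᵀ.
Eliminating β: 13·(row 1) − 61·(row 2) gives 478·α = 13·942 − 61·174 = 1632, so α = 816/239.
Then β = (174 − 61·(816/239))/13 = -630/239.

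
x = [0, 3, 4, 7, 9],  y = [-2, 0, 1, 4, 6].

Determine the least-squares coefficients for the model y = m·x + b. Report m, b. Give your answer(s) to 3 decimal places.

m = 0.907, b = -2.370

AᵀA·[m, b]ᵀ = Aᵀy reads: 155·m + 23·b = 86;  23·m + 5·b = 9.
(Σx·x = 155, Σx = 23, Σ1 = 5, Σx·y = 86, Σy = 9.)
det = 155·5 − 23² = 246.
m = (86·5 − 23·9)/246 = 223/246; b = (155·9 − 23·86)/246 = -583/246.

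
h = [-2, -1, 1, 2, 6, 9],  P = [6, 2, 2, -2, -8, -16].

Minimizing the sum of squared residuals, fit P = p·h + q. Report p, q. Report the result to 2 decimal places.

p = -1.88, q = 2.03

Forming XᵀX = [[127, 15]; [15, 6]] and XᵀP = [-208, -16]ᵀ gives XᵀX·[p, q]ᵀ = XᵀP.
Eliminating q: 6·(row 1) − 15·(row 2) gives 537·p = 6·(-208) − 15·(-16) = -1008, so p = -336/179.
Then q = ((-16) − 15·(-336/179))/6 = 1088/537.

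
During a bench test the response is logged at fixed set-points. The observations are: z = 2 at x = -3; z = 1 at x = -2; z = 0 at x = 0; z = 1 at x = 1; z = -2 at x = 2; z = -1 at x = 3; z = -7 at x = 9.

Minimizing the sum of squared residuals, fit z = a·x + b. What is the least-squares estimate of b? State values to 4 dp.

The normal equations are: 108·a + 10·b = -77;  10·a + 7·b = -6.
det = 108·7 − 10² = 656.
a = ((-77)·7 − 10·(-6))/656 = -479/656; b = (108·(-6) − 10·(-77))/656 = 61/328.

b = 0.1860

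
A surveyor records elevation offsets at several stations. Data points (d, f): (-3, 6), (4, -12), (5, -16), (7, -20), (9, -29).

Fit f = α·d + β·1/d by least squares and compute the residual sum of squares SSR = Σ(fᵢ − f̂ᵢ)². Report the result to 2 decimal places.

Sums needed: Σd·d = 180, Σd·1/d = 5, Σ1/d·1/d = 391129/1587600.
And Σd·f = -547, Σ1/d·f = -4498/315.
So AᵀA·[α, β]ᵀ = Aᵀf: [[180, 5]; [5, 391129/1587600]]·[α, β]ᵀ = [-547, -4498/315]ᵀ.
Determinant 180·(391129/1587600) − 5² = 170629/8820.
α = ((-547)·(391129/1587600) − 5·(-4498/315))/(170629/8820) = -100597963/30713220; β = (180·(-4498/315) − 5·(-547))/(170629/8820) = 1452780/170629.
Residuals: -10115923/10237740, -7885472/7678305, -8144357/6142644, 52564141/30713220, -1595257/3412580; SSR = 213043859/30713220.

SSR = 6.94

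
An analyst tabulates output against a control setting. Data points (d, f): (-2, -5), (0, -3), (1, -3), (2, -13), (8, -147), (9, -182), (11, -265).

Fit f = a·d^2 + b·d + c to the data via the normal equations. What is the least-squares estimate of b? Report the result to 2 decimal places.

b = -2.13

Setting ∂/∂a … = 0 gives: 25331·a + 2573·b + 275·c = -56290;  2573·a + 275·b + 29·c = -5748;  275·a + 29·b + 7·c = -618.
(Σd^2·d^2 = 25331, Σd^2·d = 2573, Σd^2 = 275, Σd·d = 275, Σd = 29, Σ1 = 7, Σd^2·f = -56290, Σd·f = -5748, Σf = -618.)
Inverting the 3×3 Gram matrix, [a, b, c]ᵀ = [-338561/169872, -362293/169872, -16311/14156]ᵀ.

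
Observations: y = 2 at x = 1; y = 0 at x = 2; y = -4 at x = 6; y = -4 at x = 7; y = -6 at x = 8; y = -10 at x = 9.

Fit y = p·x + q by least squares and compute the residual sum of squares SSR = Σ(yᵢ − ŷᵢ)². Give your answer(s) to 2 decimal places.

Forming MᵀM = [[235, 33]; [33, 6]] and Mᵀy = [-188, -22]ᵀ gives MᵀM·[p, q]ᵀ = Mᵀy.
Eliminating q: 6·(row 1) − 33·(row 2) gives 321·p = 6·(-188) − 33·(-22) = -402, so p = -134/107.
Then q = ((-22) − 33·(-134/107))/6 = 1034/321.
Residuals: 10/321, -230/321, 94/321, 496/321, 256/321, -626/321; SSR = 2384/321.

SSR = 7.43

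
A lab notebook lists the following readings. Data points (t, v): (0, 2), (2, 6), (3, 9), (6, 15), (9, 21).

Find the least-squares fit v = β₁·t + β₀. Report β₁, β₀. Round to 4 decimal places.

MᵀM·[β₁, β₀]ᵀ = Mᵀv reads: 130·β₁ + 20·β₀ = 318;  20·β₁ + 5·β₀ = 53.
Eliminating β₀: 5·(row 1) − 20·(row 2) gives 250·β₁ = 5·318 − 20·53 = 530, so β₁ = 53/25.
Then β₀ = (53 − 20·(53/25))/5 = 53/25.

β₁ = 2.1200, β₀ = 2.1200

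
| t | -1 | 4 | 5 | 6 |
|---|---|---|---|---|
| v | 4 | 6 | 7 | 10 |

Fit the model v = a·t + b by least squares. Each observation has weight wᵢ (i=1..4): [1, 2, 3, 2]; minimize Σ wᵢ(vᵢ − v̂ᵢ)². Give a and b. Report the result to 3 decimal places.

The normal equations are: 180·a + 34·b = 269;  34·a + 8·b = 57.
Determinant 180·8 − 34² = 284.
a = (269·8 − 34·57)/284 = 107/142; b = (180·57 − 34·269)/284 = 557/142.

a = 0.754, b = 3.923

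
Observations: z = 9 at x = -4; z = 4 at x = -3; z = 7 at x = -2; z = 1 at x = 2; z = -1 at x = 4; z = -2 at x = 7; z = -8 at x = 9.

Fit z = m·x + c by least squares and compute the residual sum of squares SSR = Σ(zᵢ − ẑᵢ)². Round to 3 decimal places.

The normal system AᵀA·[m, c]ᵀ = Aᵀz is [[179, 13]; [13, 7]]·[m, c]ᵀ = [-150, 10]ᵀ.
Eliminating c: 7·(row 1) − 13·(row 2) gives 1084·m = 7·(-150) − 13·10 = -1180, so m = -295/271.
Then c = (10 − 13·(-295/271))/7 = 935/271.
Residuals: 324/271, -736/271, 372/271, -74/271, -26/271, 588/271, -448/271; SSR = 4936/271.

SSR = 18.214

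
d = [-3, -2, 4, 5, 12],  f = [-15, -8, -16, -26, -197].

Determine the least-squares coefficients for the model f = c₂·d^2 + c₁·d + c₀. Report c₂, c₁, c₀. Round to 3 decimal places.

From the data, Σd^2·d^2 = 21714, Σd^2·d = 1882, Σd^2 = 198, Σd·d = 198, Σd = 16, Σ1 = 5.
For Xᵀf: Σd^2·f = -29441, Σd·f = -2497, Σf = -262.
So XᵀX·[c₂, c₁, c₀]ᵀ = Xᵀf: [[21714, 1882, 198]; [1882, 198, 16]; [198, 16, 5]]·[c₂, c₁, c₀]ᵀ = [-29441, -2497, -262]ᵀ.
Inverting the 3×3 Gram matrix, [c₂, c₁, c₀]ᵀ = [-130047/85372, 141367/85372, 111997/42686]ᵀ.

c₂ = -1.523, c₁ = 1.656, c₀ = 2.624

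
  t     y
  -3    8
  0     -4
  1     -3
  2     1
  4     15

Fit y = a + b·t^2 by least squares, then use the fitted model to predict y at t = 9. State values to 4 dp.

Forming MᵀM = [[5, 30]; [30, 354]] and Mᵀy = [17, 313]ᵀ gives MᵀM·[a, b]ᵀ = Mᵀy.
Determinant 5·354 − 30² = 870.
a = (17·354 − 30·313)/870 = -562/145; b = (5·313 − 30·17)/870 = 211/174.
At t = 9: ŷ = (-562/145)·(1) + (211/174)·(81) = 27361/290.

ŷ = 94.3483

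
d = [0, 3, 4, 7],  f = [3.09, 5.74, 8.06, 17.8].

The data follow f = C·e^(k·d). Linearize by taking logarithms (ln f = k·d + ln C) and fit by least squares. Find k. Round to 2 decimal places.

k = 0.25

Linearized form: ln f = k·d + ln C. From the 4 transformed points,
Over the data: Σd = 14.0000, Σ(d)² = 74.0000, Σln f = 7.8417, Σd·ln f = 33.7444.
Normal system: [[74.0000, 14.0000]; [14.0000, 4]]·[k, ln C]ᵀ = [33.7444, 7.8417]ᵀ.
Δ = 74.0000·4 − (14.0000)² = 100.0000; k = (33.7444·4 − 14.0000·7.8417)/100.0000 = 0.25193, ln C = (74.0000·7.8417 − 14.0000·33.7444)/100.0000 = 1.07867.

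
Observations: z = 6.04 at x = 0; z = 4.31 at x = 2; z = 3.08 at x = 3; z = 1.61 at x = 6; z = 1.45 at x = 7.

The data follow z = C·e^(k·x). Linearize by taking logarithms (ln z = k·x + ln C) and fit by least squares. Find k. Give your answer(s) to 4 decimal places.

k = -0.2133

With ln zᵢ as the transformed response and xᵢ as the regressor:
Σx = 18.0000, Σ(x)² = 98.0000, Σln z = 5.2321, Σx·ln z = 11.7550.
Equations: 98.0000·k + 18.0000·ln C = 11.7550;  18.0000·k + 5·ln C = 5.2321.
Slope k = (n·Σx·ln z − Σx·Σln z)/(n·Σ(x)² − (Σx)²) = (5·11.7550 − 18.0000·5.2321)/166.0000 = -0.21327; ln C = (Σln z − k·Σx)/n = 1.81417.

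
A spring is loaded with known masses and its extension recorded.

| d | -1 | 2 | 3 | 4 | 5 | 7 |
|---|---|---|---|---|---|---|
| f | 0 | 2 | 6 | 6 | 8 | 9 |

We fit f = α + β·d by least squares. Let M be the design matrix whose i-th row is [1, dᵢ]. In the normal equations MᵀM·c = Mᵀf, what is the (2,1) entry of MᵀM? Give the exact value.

Row 2 ↔ basis d, column 1 ↔ basis 1, so (MᵀM)_{2,1} = Σᵢ d = (-1)·(1) + (2)·(1) + (3)·(1) + (4)·(1) + (5)·(1) + (7)·(1) = 20.

20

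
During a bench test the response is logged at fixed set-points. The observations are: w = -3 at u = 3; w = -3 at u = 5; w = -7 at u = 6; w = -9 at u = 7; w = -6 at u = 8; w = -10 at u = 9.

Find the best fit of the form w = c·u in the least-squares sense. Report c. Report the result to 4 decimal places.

Entries of XᵀX: Σu·u = 264.
Right-hand side: Σu·w = -267.
c = (-267)/264 = -1.01136.

c = -1.0114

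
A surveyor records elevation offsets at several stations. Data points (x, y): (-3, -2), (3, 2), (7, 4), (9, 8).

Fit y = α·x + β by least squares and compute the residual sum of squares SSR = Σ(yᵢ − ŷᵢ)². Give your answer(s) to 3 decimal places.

From the data, Σx·x = 148, Σx = 16, Σ1 = 4.
And Σx·y = 112, Σy = 12.
Normal equations: [[148, 16]; [16, 4]]·[α, β]ᵀ = [112, 12]ᵀ.
Eliminating β: 4·(row 1) − 16·(row 2) gives 336·α = 4·112 − 16·12 = 256, so α = 16/21.
Then β = (12 − 16·(16/21))/4 = -1/21.
Residuals: 1/3, -5/21, -9/7, 25/21; SSR = 68/21.

SSR = 3.238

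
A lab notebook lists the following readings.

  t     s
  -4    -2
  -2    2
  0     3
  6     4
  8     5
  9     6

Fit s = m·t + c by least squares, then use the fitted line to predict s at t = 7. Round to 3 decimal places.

From the data, Σt·t = 201, Σt = 17, Σ1 = 6.
Right-hand side: Σt·s = 122, Σs = 18.
Normal equations: [[201, 17]; [17, 6]]·[m, c]ᵀ = [122, 18]ᵀ.
Eliminating c: 6·(row 1) − 17·(row 2) gives 917·m = 6·122 − 17·18 = 426, so m = 426/917.
Then c = (18 − 17·(426/917))/6 = 1544/917.
At t = 7: ŝ = (426/917)·(7) + (1544/917)·(1) = 4526/917.

ŝ = 4.936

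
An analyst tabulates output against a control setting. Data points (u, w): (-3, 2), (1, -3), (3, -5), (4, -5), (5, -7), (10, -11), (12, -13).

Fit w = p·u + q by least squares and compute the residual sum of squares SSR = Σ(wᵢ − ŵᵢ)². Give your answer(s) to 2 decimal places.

From the data, Σu·u = 304, Σu = 32, Σ1 = 7.
For Xᵀw: Σu·w = -345, Σw = -42.
XᵀX·[p, q]ᵀ = Xᵀw becomes [[304, 32]; [32, 7]]·[p, q]ᵀ = [-345, -42]ᵀ.
det = 304·7 − 32² = 1104.
p = ((-345)·7 − 32·(-42))/1104 = -357/368; q = (304·(-42) − 32·(-345))/1104 = -36/23.
Residuals: 241/368, -171/368, -193/368, 41/92, -215/368, 49/184, 19/92; SSR = 579/368.

SSR = 1.57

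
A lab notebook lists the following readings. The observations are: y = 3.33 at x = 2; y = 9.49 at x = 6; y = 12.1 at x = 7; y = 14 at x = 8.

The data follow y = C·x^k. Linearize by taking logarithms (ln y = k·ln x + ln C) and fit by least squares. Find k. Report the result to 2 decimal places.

k = 1.02

Linearized form: ln y = k·ln x + ln C. From the 4 transformed points,
XᵀX = [[11.8015, 6.5103]; [6.5103, 4]], rhs = [15.2050, 8.5855]ᵀ  (here Σln x = 6.5103, Σ(ln x)² = 11.8015, Σln y = 8.5855, Σln x·ln y = 15.2050).
Δ = 11.8015·4 − (6.5103)² = 4.8225; k = (15.2050·4 − 6.5103·8.5855)/4.8225 = 1.02156, ln C = (11.8015·8.5855 − 6.5103·15.2050)/4.8225 = 0.48371.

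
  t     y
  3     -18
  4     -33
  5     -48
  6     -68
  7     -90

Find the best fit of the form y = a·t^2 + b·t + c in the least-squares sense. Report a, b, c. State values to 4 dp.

a = -1.3571, b = -4.3286, c = 6.8857

Normal-equation sums: Σt^2·t^2 = 4659, Σt^2·t = 775, Σt^2 = 135, Σt·t = 135, Σt = 25, Σ1 = 5.
And Σt^2·y = -8748, Σt·y = -1464, Σy = -257.
Solving the 3×3 system (Gaussian elimination) gives a = -19/14, b = -303/70, c = 241/35.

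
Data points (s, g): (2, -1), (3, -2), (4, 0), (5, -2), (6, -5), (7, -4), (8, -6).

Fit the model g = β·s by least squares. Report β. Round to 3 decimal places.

β = -0.611

With design matrix X, XᵀX = [[203]] and Xᵀg = [-124]ᵀ.
β = (-124)/203 = -0.610837.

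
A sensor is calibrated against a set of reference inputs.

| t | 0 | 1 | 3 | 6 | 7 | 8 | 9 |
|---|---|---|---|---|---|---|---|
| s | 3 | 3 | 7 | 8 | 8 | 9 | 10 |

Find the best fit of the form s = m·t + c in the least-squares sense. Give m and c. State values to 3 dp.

m = 0.760, c = 3.168

Entries of AᵀA: Σt·t = 240, Σt = 34, Σ1 = 7.
For Aᵀs: Σt·s = 290, Σs = 48.
Eliminating c: 7·(row 1) − 34·(row 2) gives 524·m = 7·290 − 34·48 = 398, so m = 199/262.
Then c = (48 − 34·(199/262))/7 = 415/131.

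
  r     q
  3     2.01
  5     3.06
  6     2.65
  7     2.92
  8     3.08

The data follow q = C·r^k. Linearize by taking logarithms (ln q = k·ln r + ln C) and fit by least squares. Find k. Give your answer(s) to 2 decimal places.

k = 0.40

Linearized form: ln q = k·ln r + ln C. From the 5 transformed points,
XᵀX = [[15.1183, 8.5252]; [8.5252, 5]], rhs = [8.7376, 4.9876]ᵀ  (here Σln r = 8.5252, Σ(ln r)² = 15.1183, Σln q = 4.9876, Σln r·ln q = 8.7376).
Slope k = (n·Σln r·ln q − Σln r·Σln q)/(n·Σ(ln r)² − (Σln r)²) = (5·8.7376 − 8.5252·4.9876)/2.9130 = 0.40087; ln C = (Σln q − k·Σln r)/n = 0.31403.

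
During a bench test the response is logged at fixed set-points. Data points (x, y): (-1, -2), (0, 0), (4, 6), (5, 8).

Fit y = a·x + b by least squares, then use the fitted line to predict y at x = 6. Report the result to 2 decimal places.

ŷ = 9.46

Compute the Gram sums: Σx·x = 42, Σx = 8, Σ1 = 4.
Moment sums: Σx·y = 66, Σy = 12.
Normal equations: [[42, 8]; [8, 4]]·[a, b]ᵀ = [66, 12]ᵀ.
Δ = 42·4 − 8² = 104.
a = (66·4 − 8·12)/104 = 21/13; b = (42·12 − 8·66)/104 = -3/13.
At x = 6: ŷ = (21/13)·(6) + (-3/13)·(1) = 123/13.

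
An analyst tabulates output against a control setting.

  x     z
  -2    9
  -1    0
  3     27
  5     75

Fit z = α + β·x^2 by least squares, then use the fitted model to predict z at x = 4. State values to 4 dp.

ẑ = 47.2932

Entries of AᵀA: Σ1 = 4, Σx^2 = 39, Σx^2·x^2 = 723.
And Σz = 111, Σx^2·z = 2154.
So AᵀA·[α, β]ᵀ = Aᵀz: [[4, 39]; [39, 723]]·[α, β]ᵀ = [111, 2154]ᵀ.
det = 4·723 − 39² = 1371.
α = (111·723 − 39·2154)/1371 = -1251/457; β = (4·2154 − 39·111)/1371 = 1429/457.
At x = 4: ẑ = (-1251/457)·(1) + (1429/457)·(16) = 21613/457.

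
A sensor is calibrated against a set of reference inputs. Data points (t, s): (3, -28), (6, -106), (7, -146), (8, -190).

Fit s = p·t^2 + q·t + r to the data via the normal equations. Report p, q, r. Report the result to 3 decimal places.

p = -3.144, q = 2.110, r = -5.989

Sums needed: Σt^2·t^2 = 7874, Σt^2·t = 1098, Σt^2 = 158, Σt·t = 158, Σt = 24, Σ1 = 4.
Right-hand side: Σt^2·s = -23382, Σt·s = -3262, Σs = -470.
So AᵀA·[p, q, r]ᵀ = Aᵀs: [[7874, 1098, 158]; [1098, 158, 24]; [158, 24, 4]]·[p, q, r]ᵀ = [-23382, -3262, -470]ᵀ.
Row-reducing yields p = -569/181, q = 382/181, r = -1084/181.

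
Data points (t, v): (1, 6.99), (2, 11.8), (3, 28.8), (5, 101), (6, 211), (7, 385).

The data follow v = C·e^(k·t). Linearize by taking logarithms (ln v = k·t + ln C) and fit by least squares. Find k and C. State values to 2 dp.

k = 0.68, C = 3.41

Let Y = ln v. Fitting Y = k·t + ln C by least squares:
Σt = 24.0000, Σ(t)² = 124.0000, Σln v = 23.6932, Σt·ln v = 113.8213.
Equations: 124.0000·k + 24.0000·ln C = 113.8213;  24.0000·k + 6·ln C = 23.6932.
Slope k = (n·Σt·ln v − Σt·Σln v)/(n·Σ(t)² − (Σt)²) = (6·113.8213 − 24.0000·23.6932)/168.0000 = 0.68031; ln C = (Σln v − k·Σt)/n = 1.22764, so C = exp(1.22764) = 3.41317.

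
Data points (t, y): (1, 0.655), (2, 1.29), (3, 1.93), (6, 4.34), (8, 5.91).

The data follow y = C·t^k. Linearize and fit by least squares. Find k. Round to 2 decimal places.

Taking logs, ln y = k·ln t + ln C, so regress ln y on ln t.
Sums: Σln t = 5.6630, Σ(ln t)² = 9.2219, Σln y = 3.7336, Σln t·ln y = 7.2234.
Normal system: [[9.2219, 5.6630]; [5.6630, 5]]·[k, ln C]ᵀ = [7.2234, 3.7336]ᵀ.
Slope k = (n·Σln t·ln y − Σln t·Σln y)/(n·Σ(ln t)² − (Σln t)²) = (5·7.2234 − 5.6630·3.7336)/14.0403 = 1.06649; ln C = (Σln y − k·Σln t)/n = -0.46119.

k = 1.07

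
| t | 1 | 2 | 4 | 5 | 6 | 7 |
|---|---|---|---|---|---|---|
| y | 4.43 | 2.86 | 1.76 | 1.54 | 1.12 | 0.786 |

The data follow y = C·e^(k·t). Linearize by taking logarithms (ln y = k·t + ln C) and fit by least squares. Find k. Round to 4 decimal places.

k = -0.2683

Linearized form: ln y = k·t + ln C. From the 6 transformed points,
XᵀX = [[131.0000, 25.0000]; [25.0000, 6]], rhs = [7.0046, 3.4088]ᵀ  (here Σt = 25.0000, Σ(t)² = 131.0000, Σln y = 3.4088, Σt·ln y = 7.0046).
Solving (det = 161.0000): k = -0.26828, ln C = 1.68599.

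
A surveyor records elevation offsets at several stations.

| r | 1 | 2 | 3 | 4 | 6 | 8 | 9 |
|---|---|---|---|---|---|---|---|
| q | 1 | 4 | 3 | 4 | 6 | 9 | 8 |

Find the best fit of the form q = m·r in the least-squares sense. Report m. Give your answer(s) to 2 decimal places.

Sums needed: Σr·r = 211.
For Xᵀq: Σr·q = 214.
Normal equations: [[211]]·[m]ᵀ = [214]ᵀ.
Hence m = 214 / 211 ≈ 1.01422.

m = 1.01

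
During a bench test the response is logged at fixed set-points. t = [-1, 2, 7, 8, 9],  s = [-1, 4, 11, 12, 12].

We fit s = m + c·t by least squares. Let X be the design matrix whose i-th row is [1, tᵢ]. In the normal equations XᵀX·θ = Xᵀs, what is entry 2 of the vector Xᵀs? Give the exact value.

290

Entry 2 ↔ basis t, so (Xᵀs)_{2} = Σᵢ (t)·sᵢ = (-1)·(-1) + (2)·(4) + (7)·(11) + (8)·(12) + (9)·(12) = 290.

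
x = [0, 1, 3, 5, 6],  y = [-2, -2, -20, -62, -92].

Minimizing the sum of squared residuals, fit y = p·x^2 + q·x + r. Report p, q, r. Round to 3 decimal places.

Normal-equation sums: Σx^2·x^2 = 2003, Σx^2·x = 369, Σx^2 = 71, Σx·x = 71, Σx = 15, Σ1 = 5.
Right-hand side: Σx^2·y = -5044, Σx·y = -924, Σy = -178.
So AᵀA·[p, q, r]ᵀ = Aᵀy: [[2003, 369, 71]; [369, 71, 15]; [71, 15, 5]]·[p, q, r]ᵀ = [-5044, -924, -178]ᵀ.
Solving the 3×3 system (Gaussian elimination) gives p = -3, q = 3, r = -2.

p = -3.000, q = 3.000, r = -2.000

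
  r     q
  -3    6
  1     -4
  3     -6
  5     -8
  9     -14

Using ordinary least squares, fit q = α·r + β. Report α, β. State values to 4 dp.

α = -1.6000, β = -0.4000

Sums needed: Σr·r = 125, Σr = 15, Σ1 = 5.
Moment sums: Σr·q = -206, Σq = -26.
det = 125·5 − 15² = 400.
α = ((-206)·5 − 15·(-26))/400 = -8/5; β = (125·(-26) − 15·(-206))/400 = -2/5.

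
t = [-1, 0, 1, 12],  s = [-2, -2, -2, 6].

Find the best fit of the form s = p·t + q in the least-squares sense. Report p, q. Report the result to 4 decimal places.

p = 0.6545, q = -1.9636

The normal equations are: 146·p + 12·q = 72;  12·p + 4·q = 0.
(Σt·t = 146, Σt = 12, Σ1 = 4, Σt·s = 72, Σs = 0.)
Determinant 146·4 − 12² = 440.
p = (72·4 − 12·0)/440 = 36/55; q = (146·0 − 12·72)/440 = -108/55.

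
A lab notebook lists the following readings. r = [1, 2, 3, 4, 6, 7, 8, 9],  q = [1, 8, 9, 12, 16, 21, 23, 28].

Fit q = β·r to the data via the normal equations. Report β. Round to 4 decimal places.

β = 2.9654

Normal-equation sums: Σr·r = 260.
Moment sums: Σr·q = 771.
Normal equations: [[260]]·[β]ᵀ = [771]ᵀ.
Hence β = 771 / 260 ≈ 2.96538.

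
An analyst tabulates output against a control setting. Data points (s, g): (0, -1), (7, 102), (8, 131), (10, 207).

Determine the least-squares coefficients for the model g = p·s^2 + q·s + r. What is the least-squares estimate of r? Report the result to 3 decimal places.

r = -0.966

Setting ∂/∂p … = 0 gives: 16497·p + 1855·q + 213·r = 34082;  1855·p + 213·q + 25·r = 3832;  213·p + 25·q + 4·r = 439.
Row-reducing yields p = 18776/9109, q = 1391/9109, r = -8803/9109.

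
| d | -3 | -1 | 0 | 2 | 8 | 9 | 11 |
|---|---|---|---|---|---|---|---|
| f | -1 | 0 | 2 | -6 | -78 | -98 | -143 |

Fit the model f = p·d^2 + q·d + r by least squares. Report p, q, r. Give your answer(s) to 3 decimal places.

p = -1.022, q = -1.846, r = 1.469

From the data, Σd^2·d^2 = 25396, Σd^2·d = 2552, Σd^2 = 280, Σd·d = 280, Σd = 26, Σ1 = 7.
Right-hand side: Σd^2·f = -30266, Σd·f = -3088, Σf = -324.
So MᵀM·[p, q, r]ᵀ = Mᵀf: [[25396, 2552, 280]; [2552, 280, 26]; [280, 26, 7]]·[p, q, r]ᵀ = [-30266, -3088, -324]ᵀ.
Row-reducing yields p = -94775/92694, q = -12223/6621, r = 22698/15449.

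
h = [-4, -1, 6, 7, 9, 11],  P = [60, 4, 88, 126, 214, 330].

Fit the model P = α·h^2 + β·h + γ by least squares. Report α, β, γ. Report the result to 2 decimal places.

α = 3.03, β = -3.19, γ = -1.59

The normal system MᵀM·[α, β, γ]ᵀ = MᵀP is [[25156, 2554, 304]; [2554, 304, 28]; [304, 28, 6]]·[α, β, γ]ᵀ = [67570, 6722, 822]ᵀ.
Solving the 3×3 system (Gaussian elimination) gives α = 70187/23169, β = -73961/23169, γ = -12279/7723.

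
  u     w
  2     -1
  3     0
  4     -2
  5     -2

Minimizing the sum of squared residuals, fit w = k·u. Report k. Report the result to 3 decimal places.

With design matrix M, MᵀM = [[54]] and Mᵀw = [-20]ᵀ.
k = (-20)/54 = -0.37037.

k = -0.370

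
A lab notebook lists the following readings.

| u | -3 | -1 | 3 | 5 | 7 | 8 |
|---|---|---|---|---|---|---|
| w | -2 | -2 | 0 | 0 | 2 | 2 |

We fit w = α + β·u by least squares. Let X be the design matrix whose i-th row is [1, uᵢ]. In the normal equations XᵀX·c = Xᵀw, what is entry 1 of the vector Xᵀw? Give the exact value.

0

Entry 1 ↔ basis 1, so (Xᵀw)_{1} = Σᵢ wᵢ = (1)·(-2) + (1)·(-2) + (1)·(0) + (1)·(0) + (1)·(2) + (1)·(2) = 0.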